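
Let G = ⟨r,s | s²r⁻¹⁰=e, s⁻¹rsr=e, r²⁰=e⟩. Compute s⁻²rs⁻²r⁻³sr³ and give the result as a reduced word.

Multiply left to right, reducing at each step:
  (r¹⁰) · r = r¹¹
  (r¹¹) · s⁻² = r
  r · r⁻³ = r¹⁸
  (r¹⁸) · s = r⁸s⁻¹
  (r⁸s⁻¹) · r³ = r⁵s⁻¹

Answer: r⁵s⁻¹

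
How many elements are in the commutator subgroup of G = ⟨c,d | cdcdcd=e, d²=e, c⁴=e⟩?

G' = [G, G] is generated by all commutators. The generator-pair commutators are: [c, d] = c²dc.
The subgroup they normally generate is {e, c², cd, dc³, c²dc, c³d, c²dc³, dc, cdc², dc²d, c²dc²d, c³dc²}, of order 12.
Check: |G/G'| = 24/12 = 2 is the order of the abelianisation.

Answer: 12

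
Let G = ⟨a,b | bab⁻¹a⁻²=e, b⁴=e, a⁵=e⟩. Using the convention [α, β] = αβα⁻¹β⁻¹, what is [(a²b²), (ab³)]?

[(a²b²), (ab³)] = (a²b²)·(ab³)·(a²b²)⁻¹·(ab³)⁻¹.
  (a²b²) · (ab³) = ab
  (ab) · (a²b²) = b³
  (b³) · (a³b) = a⁴

Answer: a⁴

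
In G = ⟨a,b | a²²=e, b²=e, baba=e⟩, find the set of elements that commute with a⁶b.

⟨a⁶b⟩ ⊆ C_G(a⁶b) since powers of a⁶b commute with a⁶b; so |C_G(a⁶b)| ≥ |⟨a⁶b⟩| = 2.
By orbit–stabilizer, |C_G(a⁶b)| = |G| / |conj. class of a⁶b| = 44 / 11 = 4.
The 4 elements commuting with a⁶b are {e, a¹¹, a⁶b, a¹⁷b}.

Answer: {e, a¹¹, a⁶b, a¹⁷b}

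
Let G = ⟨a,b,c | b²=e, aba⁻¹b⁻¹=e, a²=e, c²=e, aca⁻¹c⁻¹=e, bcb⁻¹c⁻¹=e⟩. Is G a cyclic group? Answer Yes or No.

|G| = 8, but the maximum element order in G is 2 < 8. No single element generates all of G, so G is not cyclic.

Answer: No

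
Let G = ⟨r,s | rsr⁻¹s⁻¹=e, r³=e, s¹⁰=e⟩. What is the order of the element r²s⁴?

Compute successive powers until reaching e:
  (r²s⁴)¹ = r²s⁴, (r²s⁴)² = rs⁸, (r²s⁴)³ = s², (r²s⁴)⁴ = r²s⁶, (r²s⁴)⁵ = r, (r²s⁴)⁶ = s⁴, (r²s⁴)⁷ = r²s⁸, (r²s⁴)⁸ = rs², (r²s⁴)⁹ = s⁶, (r²s⁴)¹⁰ = r², (r²s⁴)¹¹ = rs⁴, (r²s⁴)¹² = s⁸, (r²s⁴)¹³ = r²s², (r²s⁴)¹⁴ = rs⁶, (r²s⁴)¹⁵ = e.
The smallest positive k with (r²s⁴)ᵏ = e is 15.

Answer: 15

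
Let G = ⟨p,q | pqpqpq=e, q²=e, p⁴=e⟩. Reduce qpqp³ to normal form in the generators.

Multiply left to right, reducing at each step:
  q · p = qp
  (qp) · q = p³qp³
  (p³qp³) · p³ = p³qp²

Answer: p³qp²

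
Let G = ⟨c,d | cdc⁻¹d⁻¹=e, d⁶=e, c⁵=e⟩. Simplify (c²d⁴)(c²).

Compute (c²d⁴) · (c²) by multiplying left to right and reducing via the relations at each step:
  (c²d⁴) · c² = c⁴d⁴

Answer: c⁴d⁴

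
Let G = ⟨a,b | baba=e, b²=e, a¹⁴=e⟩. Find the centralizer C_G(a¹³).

⟨a¹³⟩ ⊆ C_G(a¹³) since powers of a¹³ commute with a¹³; so |C_G(a¹³)| ≥ |⟨a¹³⟩| = 14.
By orbit–stabilizer, |C_G(a¹³)| = |G| / |conj. class of a¹³| = 28 / 2 = 14.
The 14 elements commuting with a¹³ are {e, a, a², a³, a⁴, a⁵, a⁶, a⁷, a⁸, a⁹, a¹⁰, a¹¹, a¹², a¹³}.

Answer: {e, a, a², a³, a⁴, a⁵, a⁶, a⁷, a⁸, a⁹, a¹⁰, a¹¹, a¹², a¹³}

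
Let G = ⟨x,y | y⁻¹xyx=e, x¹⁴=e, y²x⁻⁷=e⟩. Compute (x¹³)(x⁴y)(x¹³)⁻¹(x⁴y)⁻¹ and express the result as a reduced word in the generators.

[(x¹³), (x⁴y)] = (x¹³)·(x⁴y)·(x¹³)⁻¹·(x⁴y)⁻¹.
  (x¹³) · (x⁴y) = x³y
  (x³y) · x = x²y
  (x²y) · (x⁴y⁻¹) = x¹²

Answer: x¹²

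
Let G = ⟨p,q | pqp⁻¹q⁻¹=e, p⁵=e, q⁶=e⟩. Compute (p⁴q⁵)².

Compute successive powers of (p⁴q⁵), reducing at each step:
  (p⁴q⁵)²: (p⁴q⁵) · p⁴ = p³q⁵;   (p³q⁵) · q⁵ = p³q⁴

Answer: p³q⁴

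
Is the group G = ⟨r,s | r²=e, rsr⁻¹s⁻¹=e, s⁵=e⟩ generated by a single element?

|G| = 10. The element rs has order 10 (its powers give 10 distinct elements), so ⟨rs⟩ = G and G is cyclic.

Answer: Yes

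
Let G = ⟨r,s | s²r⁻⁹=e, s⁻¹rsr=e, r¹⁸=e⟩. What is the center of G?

An element z ∈ Z(G) iff z commutes with every generator.
For example r⁹ is central: (r⁹)·r = r¹⁰ = r·(r⁹); (r⁹)·s = s⁻¹ = s·(r⁹).
Whereas r ∉ Z(G) since r·s = rs ≠ r⁸s⁻¹ = s·r.
Checking each of the 36 elements this way gives Z(G) = {e, r⁹}, of order 2.

Answer: {e, r⁹}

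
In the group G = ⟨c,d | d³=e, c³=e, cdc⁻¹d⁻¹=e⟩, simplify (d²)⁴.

Compute successive powers of (d²), reducing at each step:
  (d²)²: (d²) · d² = d
  (d²)³: d · d² = e
  (d²)⁴: e · d² = d²

Answer: d²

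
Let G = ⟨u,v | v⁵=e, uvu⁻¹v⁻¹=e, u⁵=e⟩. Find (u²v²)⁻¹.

The order of (u²v²) is 5 (smallest k with (u²v²)ᵏ = e), so (u²v²)⁻¹ = (u²v²)⁴ = u³v³.
Check: (u²v²) · (u³v³) → (u²v²) · u³ = v²;   (v²) · v³ = e, giving e as required.

Answer: u³v³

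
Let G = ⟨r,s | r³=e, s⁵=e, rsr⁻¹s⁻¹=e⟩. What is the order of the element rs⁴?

Compute successive powers until reaching e:
  (rs⁴)¹ = rs⁴, (rs⁴)² = r²s³, (rs⁴)³ = s², (rs⁴)⁴ = rs, (rs⁴)⁵ = r², (rs⁴)⁶ = s⁴, (rs⁴)⁷ = rs³, (rs⁴)⁸ = r²s², (rs⁴)⁹ = s, (rs⁴)¹⁰ = r, (rs⁴)¹¹ = r²s⁴, (rs⁴)¹² = s³, (rs⁴)¹³ = rs², (rs⁴)¹⁴ = r²s, (rs⁴)¹⁵ = e.
The smallest positive k with (rs⁴)ᵏ = e is 15.

Answer: 15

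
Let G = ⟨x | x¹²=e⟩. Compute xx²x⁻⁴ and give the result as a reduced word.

Multiply left to right, reducing at each step:
  x · x² = x³
  (x³) · x⁻⁴ = x¹¹

Answer: x¹¹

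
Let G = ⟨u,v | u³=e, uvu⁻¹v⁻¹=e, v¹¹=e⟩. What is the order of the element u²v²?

Compute successive powers until reaching e:
  (u²v²)¹ = u²v², (u²v²)² = uv⁴, (u²v²)³ = v⁶, (u²v²)⁴ = u²v⁸, (u²v²)⁵ = uv¹⁰, (u²v²)⁶ = v, (u²v²)⁷ = u²v³, (u²v²)⁸ = uv⁵, (u²v²)⁹ = v⁷, (u²v²)¹⁰ = u²v⁹, (u²v²)¹¹ = u, (u²v²)¹² = v², (u²v²)¹³ = u²v⁴, (u²v²)¹⁴ = uv⁶, (u²v²)¹⁵ = v⁸, (u²v²)¹⁶ = u²v¹⁰, (u²v²)¹⁷ = uv, (u²v²)¹⁸ = v³, (u²v²)¹⁹ = u²v⁵, (u²v²)²⁰ = uv⁷, (u²v²)²¹ = v⁹, (u²v²)²² = u², (u²v²)²³ = uv², (u²v²)²⁴ = v⁴, (u²v²)²⁵ = u²v⁶, (u²v²)²⁶ = uv⁸, (u²v²)²⁷ = v¹⁰, (u²v²)²⁸ = u²v, (u²v²)²⁹ = uv³, (u²v²)³⁰ = v⁵, (u²v²)³¹ = u²v⁷, (u²v²)³² = uv⁹, (u²v²)³³ = e.
The smallest positive k with (u²v²)ᵏ = e is 33.

Answer: 33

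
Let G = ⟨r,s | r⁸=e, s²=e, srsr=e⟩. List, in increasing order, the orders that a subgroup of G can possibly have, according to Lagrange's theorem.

|G| = 16 = 2⁴. By Lagrange's theorem the order of any subgroup divides 16; the divisors of 16 are 1, 2, 4, 8, 16.

Answer: 1, 2, 4, 8, 16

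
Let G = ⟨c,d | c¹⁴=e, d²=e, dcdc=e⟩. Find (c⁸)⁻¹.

The order of (c⁸) is 7 (smallest k with (c⁸)ᵏ = e), so (c⁸)⁻¹ = (c⁸)⁶ = c⁶.
Check: (c⁸) · (c⁶) → (c⁸) · c⁶ = e, giving e as required.

Answer: c⁶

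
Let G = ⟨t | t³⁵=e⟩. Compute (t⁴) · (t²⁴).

Compute (t⁴) · (t²⁴) by multiplying left to right and reducing via the relations at each step:
  (t⁴) · t²⁴ = t²⁸

Answer: t²⁸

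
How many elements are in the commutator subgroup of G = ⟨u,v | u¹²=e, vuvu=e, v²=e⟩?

G' = [G, G] is generated by all commutators. The generator-pair commutators are: [u, v] = u².
The subgroup they normally generate is {e, u², u⁴, u⁶, u⁸, u¹⁰}, of order 6.
Check: |G/G'| = 24/6 = 4 is the order of the abelianisation.

Answer: 6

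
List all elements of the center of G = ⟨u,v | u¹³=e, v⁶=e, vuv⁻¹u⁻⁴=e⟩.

An element z ∈ Z(G) iff z commutes with every generator.
For example e is central: e·u = u = u·e; e·v = v = v·e.
Whereas u ∉ Z(G) since u·v = uv ≠ u⁴v = v·u.
Checking each of the 78 elements this way gives Z(G) = {e}, of order 1.

Answer: {e}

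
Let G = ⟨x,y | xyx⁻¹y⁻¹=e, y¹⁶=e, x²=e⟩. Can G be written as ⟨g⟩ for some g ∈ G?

|G| = 32, but the maximum element order in G is 16 < 32. No single element generates all of G, so G is not cyclic.

Answer: No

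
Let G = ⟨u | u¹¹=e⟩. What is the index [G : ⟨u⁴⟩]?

First find ord(u⁴) by computing successive powers:
  (u⁴)¹ = u⁴, (u⁴)² = u⁸, (u⁴)³ = u, (u⁴)⁴ = u⁵, (u⁴)⁵ = u⁹, (u⁴)⁶ = u², (u⁴)⁷ = u⁶, (u⁴)⁸ = u¹⁰, (u⁴)⁹ = u³, (u⁴)¹⁰ = u⁷, (u⁴)¹¹ = e.
So |⟨u⁴⟩| = ord(u⁴) = 11. With |G| = 11, by Lagrange [G : ⟨u⁴⟩] = 11/11 = 1.

Answer: 1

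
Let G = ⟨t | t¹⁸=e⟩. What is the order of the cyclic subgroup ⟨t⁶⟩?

|⟨t⁶⟩| equals the order of t⁶. Compute successive powers until reaching e:
  (t⁶)¹ = t⁶, (t⁶)² = t¹², (t⁶)³ = e.
The smallest positive k with (t⁶)ᵏ = e is 3, so |⟨t⁶⟩| = 3.

Answer: 3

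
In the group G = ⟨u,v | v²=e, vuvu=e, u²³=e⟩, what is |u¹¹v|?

Compute successive powers until reaching e:
  (u¹¹v)¹ = u¹¹v, (u¹¹v)² = e.
The smallest positive k with (u¹¹v)ᵏ = e is 2.

Answer: 2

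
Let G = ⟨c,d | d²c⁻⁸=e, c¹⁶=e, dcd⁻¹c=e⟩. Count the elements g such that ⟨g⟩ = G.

⟨g⟩ = G would require ord(g) = |G| = 32, but the maximum element order in G is 16 < 32. So G is not cyclic and no single element generates it: the count is 0.

Answer: 0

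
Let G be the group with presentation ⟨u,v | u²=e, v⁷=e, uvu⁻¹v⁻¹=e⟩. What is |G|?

Enumerate words in the generators, reducing via the relations: the distinct elements are
  {e, u, v, uv, v², v³, v⁴, v⁵, v⁶, uv², uv³, uv⁴, uv⁵, uv⁶}.
No further products give new elements, so |G| = 14.

Answer: 14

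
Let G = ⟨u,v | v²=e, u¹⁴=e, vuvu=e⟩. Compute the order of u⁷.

Compute successive powers until reaching e:
  (u⁷)¹ = u⁷, (u⁷)² = e.
The smallest positive k with (u⁷)ᵏ = e is 2.

Answer: 2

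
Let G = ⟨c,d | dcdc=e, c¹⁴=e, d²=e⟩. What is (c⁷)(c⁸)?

Compute (c⁷) · (c⁸) by multiplying left to right and reducing via the relations at each step:
  (c⁷) · c⁸ = c

Answer: c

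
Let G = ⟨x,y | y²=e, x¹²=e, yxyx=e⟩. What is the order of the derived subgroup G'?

G' = [G, G] is generated by all commutators. The generator-pair commutators are: [x, y] = x².
The subgroup they normally generate is {e, x², x⁴, x⁶, x⁸, x¹⁰}, of order 6.
Check: |G/G'| = 24/6 = 4 is the order of the abelianisation.

Answer: 6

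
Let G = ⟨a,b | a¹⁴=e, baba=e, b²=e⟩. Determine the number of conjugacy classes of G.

The conjugacy classes (representative and size) are:
  [e] (size 1), [a¹³] (size 2), [a²] (size 2), [a³] (size 2), [a¹⁰] (size 2), [a⁵] (size 2), [a⁸] (size 2), [a⁷] (size 1), [a⁶b] (size 7), [a⁹b] (size 7).
Class equation: 1 + 2 + 2 + 2 + 2 + 2 + 2 + 1 + 7 + 7 = 28 = |G|. So G has 10 conjugacy classes.

Answer: 10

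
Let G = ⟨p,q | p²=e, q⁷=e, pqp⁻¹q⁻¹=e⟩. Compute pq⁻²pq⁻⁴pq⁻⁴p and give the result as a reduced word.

Multiply left to right, reducing at each step:
  p · q⁻² = pq⁵
  (pq⁵) · p = q⁵
  (q⁵) · q⁻⁴ = q
  q · p = pq
  (pq) · q⁻⁴ = pq⁴
  (pq⁴) · p = q⁴

Answer: q⁴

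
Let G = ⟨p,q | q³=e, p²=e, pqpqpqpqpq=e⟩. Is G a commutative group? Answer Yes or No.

p·q = pq but q·p = qp, so p·q ≠ q·p and G is not abelian.

Answer: No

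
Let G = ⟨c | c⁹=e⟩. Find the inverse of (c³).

The order of (c³) is 3 (smallest k with (c³)ᵏ = e), so (c³)⁻¹ = (c³)² = c⁶.
Check: (c³) · (c⁶) → (c³) · c⁶ = e, giving e as required.

Answer: c⁶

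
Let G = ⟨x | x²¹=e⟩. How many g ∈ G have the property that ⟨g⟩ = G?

G is cyclic of order 21. An element generates G iff its order is 21, and a cyclic group of order 21 has exactly φ(21) = 12 such elements.

Answer: 12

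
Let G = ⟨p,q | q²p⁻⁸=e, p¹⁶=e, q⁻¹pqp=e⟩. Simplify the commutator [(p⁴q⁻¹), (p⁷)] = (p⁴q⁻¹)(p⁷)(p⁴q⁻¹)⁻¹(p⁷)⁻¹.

[(p⁴q⁻¹), (p⁷)] = (p⁴q⁻¹)·(p⁷)·(p⁴q⁻¹)⁻¹·(p⁷)⁻¹.
  (p⁴q⁻¹) · (p⁷) = p⁵q
  (p⁵q) · (p⁴q) = p⁹
  (p⁹) · (p⁹) = p²

Answer: p²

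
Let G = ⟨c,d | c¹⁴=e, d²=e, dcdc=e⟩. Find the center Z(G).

An element z ∈ Z(G) iff z commutes with every generator.
For example c⁷ is central: (c⁷)·c = c⁸ = c·(c⁷); (c⁷)·d = c⁷d = d·(c⁷).
Whereas c ∉ Z(G) since c·d = cd ≠ c¹³d = d·c.
Checking each of the 28 elements this way gives Z(G) = {e, c⁷}, of order 2.

Answer: {e, c⁷}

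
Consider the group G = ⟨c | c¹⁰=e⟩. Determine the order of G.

G is generated by a single element, so G is cyclic. The relator gives c¹⁰ = e and no smaller power is forced to be e, so the 10 powers {c, e, c², c³, c⁴, c⁵, c⁶, c⁷, c⁸, c⁹} are distinct. Hence |G| = 10.

Answer: 10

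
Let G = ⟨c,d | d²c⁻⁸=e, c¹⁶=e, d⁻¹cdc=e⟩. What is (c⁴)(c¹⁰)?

Compute (c⁴) · (c¹⁰) by multiplying left to right and reducing via the relations at each step:
  (c⁴) · c¹⁰ = c¹⁴

Answer: c¹⁴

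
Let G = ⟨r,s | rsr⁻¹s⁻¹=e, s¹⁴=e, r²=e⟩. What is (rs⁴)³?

Compute successive powers of (rs⁴), reducing at each step:
  (rs⁴)²: (rs⁴) · r = s⁴;   (s⁴) · s⁴ = s⁸
  (rs⁴)³: (s⁸) · r = rs⁸;   (rs⁸) · s⁴ = rs¹²

Answer: rs¹²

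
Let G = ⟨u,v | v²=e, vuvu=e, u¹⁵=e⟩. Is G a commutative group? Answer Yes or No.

u·v = uv but v·u = u¹⁴v, so u·v ≠ v·u and G is not abelian.

Answer: No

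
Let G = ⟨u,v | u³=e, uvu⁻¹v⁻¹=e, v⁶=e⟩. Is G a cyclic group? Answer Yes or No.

|G| = 18, but the maximum element order in G is 6 < 18. No single element generates all of G, so G is not cyclic.

Answer: No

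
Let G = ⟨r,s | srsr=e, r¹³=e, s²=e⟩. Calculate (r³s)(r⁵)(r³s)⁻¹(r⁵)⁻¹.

[(r³s), (r⁵)] = (r³s)·(r⁵)·(r³s)⁻¹·(r⁵)⁻¹.
  (r³s) · (r⁵) = r¹¹s
  (r¹¹s) · (r³s) = r⁸
  (r⁸) · (r⁸) = r³

Answer: r³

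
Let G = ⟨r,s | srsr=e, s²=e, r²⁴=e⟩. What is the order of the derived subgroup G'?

G' = [G, G] is generated by all commutators. The generator-pair commutators are: [r, s] = r².
The subgroup they normally generate is {e, r², r⁴, r⁶, r⁸, r¹⁰, r¹², r¹⁴, r¹⁶, r¹⁸, r²⁰, r²²}, of order 12.
Check: |G/G'| = 48/12 = 4 is the order of the abelianisation.

Answer: 12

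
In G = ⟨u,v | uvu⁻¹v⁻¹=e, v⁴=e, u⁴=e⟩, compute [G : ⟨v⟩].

First find ord(v) by computing successive powers:
  v¹ = v, v² = v², v³ = v³, v⁴ = e.
So |⟨v⟩| = ord(v) = 4. With |G| = 16, by Lagrange [G : ⟨v⟩] = 16/4 = 4.

Answer: 4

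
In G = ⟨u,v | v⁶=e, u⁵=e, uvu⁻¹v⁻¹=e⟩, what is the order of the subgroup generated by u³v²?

|⟨u³v²⟩| equals the order of u³v². Compute successive powers until reaching e:
  (u³v²)¹ = u³v², (u³v²)² = uv⁴, (u³v²)³ = u⁴, (u³v²)⁴ = u²v², (u³v²)⁵ = v⁴, (u³v²)⁶ = u³, (u³v²)⁷ = uv², (u³v²)⁸ = u⁴v⁴, (u³v²)⁹ = u², (u³v²)¹⁰ = v², (u³v²)¹¹ = u³v⁴, (u³v²)¹² = u, (u³v²)¹³ = u⁴v², (u³v²)¹⁴ = u²v⁴, (u³v²)¹⁵ = e.
The smallest positive k with (u³v²)ᵏ = e is 15, so |⟨u³v²⟩| = 15.

Answer: 15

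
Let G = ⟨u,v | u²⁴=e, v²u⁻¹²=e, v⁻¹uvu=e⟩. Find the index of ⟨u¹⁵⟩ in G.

First find ord(u¹⁵) by computing successive powers:
  (u¹⁵)¹ = u¹⁵, (u¹⁵)² = u⁶, (u¹⁵)³ = u²¹, (u¹⁵)⁴ = u¹², (u¹⁵)⁵ = u³, (u¹⁵)⁶ = u¹⁸, (u¹⁵)⁷ = u⁹, (u¹⁵)⁸ = e.
So |⟨u¹⁵⟩| = ord(u¹⁵) = 8. With |G| = 48, by Lagrange [G : ⟨u¹⁵⟩] = 48/8 = 6.

Answer: 6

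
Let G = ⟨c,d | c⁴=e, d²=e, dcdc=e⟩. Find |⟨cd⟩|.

|⟨cd⟩| equals the order of cd. Compute successive powers until reaching e:
  (cd)¹ = cd, (cd)² = e.
The smallest positive k with (cd)ᵏ = e is 2, so |⟨cd⟩| = 2.

Answer: 2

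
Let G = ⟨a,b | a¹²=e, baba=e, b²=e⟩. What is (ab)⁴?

Compute successive powers of (ab), reducing at each step:
  (ab)²: (ab) · a = b;   b · b = e
  (ab)³: e · a = a;   a · b = ab
  (ab)⁴: (ab) · a = b;   b · b = e

Answer: e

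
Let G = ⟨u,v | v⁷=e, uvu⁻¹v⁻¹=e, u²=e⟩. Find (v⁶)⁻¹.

The order of (v⁶) is 7 (smallest k with (v⁶)ᵏ = e), so (v⁶)⁻¹ = (v⁶)⁶ = v.
Check: (v⁶) · v → (v⁶) · v = e, giving e as required.

Answer: v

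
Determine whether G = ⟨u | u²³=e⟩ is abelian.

G has a single generator, so G is cyclic and hence abelian.

Answer: Yes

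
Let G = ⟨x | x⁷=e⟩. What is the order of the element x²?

Compute successive powers until reaching e:
  (x²)¹ = x², (x²)² = x⁴, (x²)³ = x⁶, (x²)⁴ = x, (x²)⁵ = x³, (x²)⁶ = x⁵, (x²)⁷ = e.
The smallest positive k with (x²)ᵏ = e is 7.

Answer: 7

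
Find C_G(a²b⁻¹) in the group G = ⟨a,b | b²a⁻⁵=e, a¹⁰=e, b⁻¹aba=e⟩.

⟨a²b⁻¹⟩ ⊆ C_G(a²b⁻¹) since powers of a²b⁻¹ commute with a²b⁻¹; so |C_G(a²b⁻¹)| ≥ |⟨a²b⁻¹⟩| = 4.
By orbit–stabilizer, |C_G(a²b⁻¹)| = |G| / |conj. class of a²b⁻¹| = 20 / 5 = 4.
The 4 elements commuting with a²b⁻¹ are {e, a⁵, a²b, a²b⁻¹}.

Answer: {e, a⁵, a²b, a²b⁻¹}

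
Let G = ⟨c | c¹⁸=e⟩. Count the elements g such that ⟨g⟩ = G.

G is cyclic of order 18. An element generates G iff its order is 18, and a cyclic group of order 18 has exactly φ(18) = 6 such elements.

Answer: 6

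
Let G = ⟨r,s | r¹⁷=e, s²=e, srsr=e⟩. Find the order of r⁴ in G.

Compute successive powers until reaching e:
  (r⁴)¹ = r⁴, (r⁴)² = r⁸, (r⁴)³ = r¹², (r⁴)⁴ = r¹⁶, (r⁴)⁵ = r³, (r⁴)⁶ = r⁷, (r⁴)⁷ = r¹¹, (r⁴)⁸ = r¹⁵, (r⁴)⁹ = r², (r⁴)¹⁰ = r⁶, (r⁴)¹¹ = r¹⁰, (r⁴)¹² = r¹⁴, (r⁴)¹³ = r, (r⁴)¹⁴ = r⁵, (r⁴)¹⁵ = r⁹, (r⁴)¹⁶ = r¹³, (r⁴)¹⁷ = e.
The smallest positive k with (r⁴)ᵏ = e is 17.

Answer: 17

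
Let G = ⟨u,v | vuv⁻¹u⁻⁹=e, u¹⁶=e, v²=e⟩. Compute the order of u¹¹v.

Compute successive powers until reaching e:
  (u¹¹v)¹ = u¹¹v, (u¹¹v)² = u¹⁴, (u¹¹v)³ = u⁹v, (u¹¹v)⁴ = u¹², (u¹¹v)⁵ = u⁷v, (u¹¹v)⁶ = u¹⁰, (u¹¹v)⁷ = u⁵v, (u¹¹v)⁸ = u⁸, (u¹¹v)⁹ = u³v, (u¹¹v)¹⁰ = u⁶, (u¹¹v)¹¹ = uv, (u¹¹v)¹² = u⁴, (u¹¹v)¹³ = u¹⁵v, (u¹¹v)¹⁴ = u², (u¹¹v)¹⁵ = u¹³v, (u¹¹v)¹⁶ = e.
The smallest positive k with (u¹¹v)ᵏ = e is 16.

Answer: 16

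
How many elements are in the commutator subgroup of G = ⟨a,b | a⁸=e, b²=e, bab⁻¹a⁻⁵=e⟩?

G' = [G, G] is generated by all commutators. The generator-pair commutators are: [a, b] = a⁴.
The subgroup they normally generate is {e, a⁴}, of order 2.
Check: |G/G'| = 16/2 = 8 is the order of the abelianisation.

Answer: 2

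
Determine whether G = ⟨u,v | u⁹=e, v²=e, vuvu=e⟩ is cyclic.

Every cyclic group is abelian. But u·v = uv while v·u = u⁸v, so u·v ≠ v·u and G is not abelian. Hence G is not cyclic.

Answer: No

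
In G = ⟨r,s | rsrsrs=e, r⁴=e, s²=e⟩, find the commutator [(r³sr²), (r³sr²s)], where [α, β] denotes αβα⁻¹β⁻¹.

[(r³sr²), (r³sr²s)] = (r³sr²)·(r³sr²s)·(r³sr²)⁻¹·(r³sr²s)⁻¹.
  (r³sr²) · (r³sr²s) = rsr³
  (rsr³) · (r²sr) = s
  s · (r³sr²s) = r²sr

Answer: r²sr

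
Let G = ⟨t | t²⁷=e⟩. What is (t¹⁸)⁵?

Compute successive powers of (t¹⁸), reducing at each step:
  (t¹⁸)²: (t¹⁸) · t¹⁸ = t⁹
  (t¹⁸)³: (t⁹) · t¹⁸ = e
  (t¹⁸)⁴: e · t¹⁸ = t¹⁸
  (t¹⁸)⁵: (t¹⁸) · t¹⁸ = t⁹

Answer: t⁹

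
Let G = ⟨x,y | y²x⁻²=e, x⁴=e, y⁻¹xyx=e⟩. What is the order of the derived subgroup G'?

G' = [G, G] is generated by all commutators. The generator-pair commutators are: [x, y] = x².
The subgroup they normally generate is {e, x²}, of order 2.
Check: |G/G'| = 8/2 = 4 is the order of the abelianisation.

Answer: 2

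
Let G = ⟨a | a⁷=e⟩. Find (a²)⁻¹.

The order of (a²) is 7 (smallest k with (a²)ᵏ = e), so (a²)⁻¹ = (a²)⁶ = a⁵.
Check: (a²) · (a⁵) → (a²) · a⁵ = e, giving e as required.

Answer: a⁵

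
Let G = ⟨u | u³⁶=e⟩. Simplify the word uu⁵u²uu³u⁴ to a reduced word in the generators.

Multiply left to right, reducing at each step:
  u · u⁵ = u⁶
  (u⁶) · u² = u⁸
  (u⁸) · u = u⁹
  (u⁹) · u³ = u¹²
  (u¹²) · u⁴ = u¹⁶

Answer: u¹⁶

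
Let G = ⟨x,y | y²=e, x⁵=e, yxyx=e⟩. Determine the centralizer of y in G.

⟨y⟩ ⊆ C_G(y) since powers of y commute with y; so |C_G(y)| ≥ |⟨y⟩| = 2.
By orbit–stabilizer, |C_G(y)| = |G| / |conj. class of y| = 10 / 5 = 2.
The 2 elements commuting with y are {e, y}.

Answer: {e, y}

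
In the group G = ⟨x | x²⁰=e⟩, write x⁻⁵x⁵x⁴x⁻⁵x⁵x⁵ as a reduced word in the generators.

Multiply left to right, reducing at each step:
  (x¹⁵) · x⁵ = e
  e · x⁴ = x⁴
  (x⁴) · x⁻⁵ = x¹⁹
  (x¹⁹) · x⁵ = x⁴
  (x⁴) · x⁵ = x⁹

Answer: x⁹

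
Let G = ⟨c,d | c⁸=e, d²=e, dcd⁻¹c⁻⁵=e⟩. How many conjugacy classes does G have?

The conjugacy classes (representative and size) are:
  [e] (size 1), [c⁵] (size 2), [c²] (size 1), [c⁷] (size 2), [c⁴] (size 1), [c⁶] (size 1), [d] (size 2), [c⁵d] (size 2), [c²d] (size 2), [c³d] (size 2).
Class equation: 1 + 2 + 1 + 2 + 1 + 1 + 2 + 2 + 2 + 2 = 16 = |G|. So G has 10 conjugacy classes.

Answer: 10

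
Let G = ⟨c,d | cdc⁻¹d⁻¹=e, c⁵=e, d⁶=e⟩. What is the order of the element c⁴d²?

Compute successive powers until reaching e:
  (c⁴d²)¹ = c⁴d², (c⁴d²)² = c³d⁴, (c⁴d²)³ = c², (c⁴d²)⁴ = cd², (c⁴d²)⁵ = d⁴, (c⁴d²)⁶ = c⁴, (c⁴d²)⁷ = c³d², (c⁴d²)⁸ = c²d⁴, (c⁴d²)⁹ = c, (c⁴d²)¹⁰ = d², (c⁴d²)¹¹ = c⁴d⁴, (c⁴d²)¹² = c³, (c⁴d²)¹³ = c²d², (c⁴d²)¹⁴ = cd⁴, (c⁴d²)¹⁵ = e.
The smallest positive k with (c⁴d²)ᵏ = e is 15.

Answer: 15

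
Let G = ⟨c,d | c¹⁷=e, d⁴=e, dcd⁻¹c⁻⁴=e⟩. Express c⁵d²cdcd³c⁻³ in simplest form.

Multiply left to right, reducing at each step:
  (c⁵) · d² = c⁵d²
  (c⁵d²) · c = c⁴d²
  (c⁴d²) · d = c⁴d³
  (c⁴d³) · c = d³
  (d³) · d³ = d²
  (d²) · c⁻³ = c³d²

Answer: c³d²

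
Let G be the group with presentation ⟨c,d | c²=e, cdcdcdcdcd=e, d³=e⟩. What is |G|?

Enumerate words in the generators, reducing via the relations: the distinct elements are
  {c, d, e, cd, dc, d², cdc, cd², dcd, d²c, cdcd, cd²c, dcdc, dcd², d²cd, cdcdc, cdcd², cd²cd, dcd²c, d²cdc, d²cd², cdcd²c, cd²cdc, cd²cd², dcdcd², dcd²cd, d²cdcd, d²cd²c, cdcd²cd, cd²cdcd, cd²cd²c, dcdcd²c, dcd²cdc, dcd²cd², d²cdcd², d²cd²cd, cdcd²cdc, cdcd²cd², cd²cdcd², dcdcd²cd, dcd²cdcd, d²cdcd²c, d²cd²cdc, cdcd²cdcd, cd²cdcd²c, dcdcd²cd², dcd²cdcd², d²cdcd²cd, d²cd²cdcd, cdcd²cdcd², cd²cdcd²cd, dcd²cdcd²c, d²cdcd²cdc, d²cdcd²cd², d²cd²cdcd², cdcd²cdcd²c, cd²cdcd²cdc, cd²cdcd²cd², dcd²cdcd²cd, cdcd²cdcd²cd}.
No further products give new elements, so |G| = 60.

Answer: 60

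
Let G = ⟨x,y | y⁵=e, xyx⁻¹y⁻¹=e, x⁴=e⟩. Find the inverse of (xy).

The order of (xy) is 20 (smallest k with (xy)ᵏ = e), so (xy)⁻¹ = (xy)¹⁹ = x³y⁴.
Check: (xy) · (x³y⁴) → (xy) · x³ = y;   y · y⁴ = e, giving e as required.

Answer: x³y⁴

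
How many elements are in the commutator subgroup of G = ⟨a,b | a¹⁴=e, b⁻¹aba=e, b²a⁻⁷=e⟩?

G' = [G, G] is generated by all commutators. The generator-pair commutators are: [a, b] = a².
The subgroup they normally generate is {e, a², a⁴, a⁶, a⁸, a¹⁰, a¹²}, of order 7.
Check: |G/G'| = 28/7 = 4 is the order of the abelianisation.

Answer: 7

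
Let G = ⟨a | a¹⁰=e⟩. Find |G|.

G is generated by a single element, so G is cyclic. The relator gives a¹⁰ = e and no smaller power is forced to be e, so the 10 powers {a, e, a², a³, a⁴, a⁵, a⁶, a⁷, a⁸, a⁹} are distinct. Hence |G| = 10.

Answer: 10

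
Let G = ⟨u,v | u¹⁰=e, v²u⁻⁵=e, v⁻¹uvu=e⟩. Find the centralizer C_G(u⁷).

⟨u⁷⟩ ⊆ C_G(u⁷) since powers of u⁷ commute with u⁷; so |C_G(u⁷)| ≥ |⟨u⁷⟩| = 10.
By orbit–stabilizer, |C_G(u⁷)| = |G| / |conj. class of u⁷| = 20 / 2 = 10.
The 10 elements commuting with u⁷ are {e, u, u², u³, u⁴, u⁵, u⁶, u⁷, u⁸, u⁹}.

Answer: {e, u, u², u³, u⁴, u⁵, u⁶, u⁷, u⁸, u⁹}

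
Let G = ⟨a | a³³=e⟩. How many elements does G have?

G is generated by a single element, so G is cyclic. The relator gives a³³ = e and no smaller power is forced to be e, so the 33 powers {a, e, a², a³, a⁴, a⁵, a⁶, a⁷, a⁸, a⁹, a²², a²³, a²¹, a²⁰, a²⁴, a²⁵, a²⁶, a²⁷, a²⁸, a²⁹, a³², a³¹, a³⁰, a¹², a¹³, a¹¹, a¹⁰, a¹⁴, a¹⁵, a¹⁶, a¹⁷, a¹⁸, a¹⁹} are distinct. Hence |G| = 33.

Answer: 33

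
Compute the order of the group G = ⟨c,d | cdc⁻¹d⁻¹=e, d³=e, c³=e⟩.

Enumerate words in the generators, reducing via the relations: the distinct elements are
  {c, d, e, cd, c², d², cd², c²d, c²d²}.
No further products give new elements, so |G| = 9.

Answer: 9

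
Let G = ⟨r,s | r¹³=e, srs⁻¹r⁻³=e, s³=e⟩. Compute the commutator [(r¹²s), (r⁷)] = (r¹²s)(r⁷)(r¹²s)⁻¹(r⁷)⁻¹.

[(r¹²s), (r⁷)] = (r¹²s)·(r⁷)·(r¹²s)⁻¹·(r⁷)⁻¹.
  (r¹²s) · (r⁷) = r⁷s
  (r⁷s) · (r⁹s²) = r⁸
  (r⁸) · (r⁶) = r

Answer: r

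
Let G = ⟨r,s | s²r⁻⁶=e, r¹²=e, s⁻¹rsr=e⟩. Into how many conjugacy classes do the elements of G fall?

The conjugacy classes (representative and size) are:
  [e] (size 1), [r¹¹] (size 2), [r²] (size 2), [r⁹] (size 2), [r⁴] (size 2), [r⁵] (size 2), [r⁶] (size 1), [r²s] (size 6), [rs] (size 6).
Class equation: 1 + 2 + 2 + 2 + 2 + 2 + 1 + 6 + 6 = 24 = |G|. So G has 9 conjugacy classes.

Answer: 9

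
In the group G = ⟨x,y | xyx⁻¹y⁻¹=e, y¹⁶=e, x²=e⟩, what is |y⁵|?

Compute successive powers until reaching e:
  (y⁵)¹ = y⁵, (y⁵)² = y¹⁰, (y⁵)³ = y¹⁵, (y⁵)⁴ = y⁴, (y⁵)⁵ = y⁹, (y⁵)⁶ = y¹⁴, (y⁵)⁷ = y³, (y⁵)⁸ = y⁸, (y⁵)⁹ = y¹³, (y⁵)¹⁰ = y², (y⁵)¹¹ = y⁷, (y⁵)¹² = y¹², (y⁵)¹³ = y, (y⁵)¹⁴ = y⁶, (y⁵)¹⁵ = y¹¹, (y⁵)¹⁶ = e.
The smallest positive k with (y⁵)ᵏ = e is 16.

Answer: 16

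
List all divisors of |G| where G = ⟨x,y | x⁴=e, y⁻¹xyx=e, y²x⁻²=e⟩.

|G| = 8 = 2³. By Lagrange's theorem the order of any subgroup divides 8; the divisors of 8 are 1, 2, 4, 8.

Answer: 1, 2, 4, 8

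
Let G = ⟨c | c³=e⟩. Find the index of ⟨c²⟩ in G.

First find ord(c²) by computing successive powers:
  (c²)¹ = c², (c²)² = c, (c²)³ = e.
So |⟨c²⟩| = ord(c²) = 3. With |G| = 3, by Lagrange [G : ⟨c²⟩] = 3/3 = 1.

Answer: 1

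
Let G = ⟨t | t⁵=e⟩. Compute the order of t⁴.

Compute successive powers until reaching e:
  (t⁴)¹ = t⁴, (t⁴)² = t³, (t⁴)³ = t², (t⁴)⁴ = t, (t⁴)⁵ = e.
The smallest positive k with (t⁴)ᵏ = e is 5.

Answer: 5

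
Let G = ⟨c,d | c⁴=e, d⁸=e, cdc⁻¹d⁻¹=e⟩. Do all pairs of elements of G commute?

Each pair of generators commutes: c·d = cd = d·c. Since the generators pairwise commute, every element of G commutes with every other, so G is abelian.

Answer: Yes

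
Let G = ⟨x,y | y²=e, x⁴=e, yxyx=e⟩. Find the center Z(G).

An element z ∈ Z(G) iff z commutes with every generator.
For example x² is central: (x²)·x = x³ = x·(x²); (x²)·y = x²y = y·(x²).
Whereas x ∉ Z(G) since x·y = xy ≠ x³y = y·x.
Checking each of the 8 elements this way gives Z(G) = {e, x²}, of order 2.

Answer: {e, x²}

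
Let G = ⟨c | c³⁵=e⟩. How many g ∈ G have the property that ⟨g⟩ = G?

G is cyclic of order 35. An element generates G iff its order is 35, and a cyclic group of order 35 has exactly φ(35) = 24 such elements.

Answer: 24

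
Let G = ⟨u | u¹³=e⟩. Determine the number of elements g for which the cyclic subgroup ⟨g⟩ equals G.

G is cyclic of order 13. An element generates G iff its order is 13, and a cyclic group of order 13 has exactly φ(13) = 12 such elements.

Answer: 12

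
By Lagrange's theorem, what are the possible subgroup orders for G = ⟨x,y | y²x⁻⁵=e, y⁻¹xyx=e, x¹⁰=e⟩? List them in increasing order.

|G| = 20 = 2² · 5. By Lagrange's theorem the order of any subgroup divides 20; the divisors of 20 are 1, 2, 4, 5, 10, 20.

Answer: 1, 2, 4, 5, 10, 20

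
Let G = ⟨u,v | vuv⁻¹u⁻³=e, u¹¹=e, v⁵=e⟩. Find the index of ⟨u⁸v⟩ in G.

First find ord(u⁸v) by computing successive powers:
  (u⁸v)¹ = u⁸v, (u⁸v)² = u¹⁰v², (u⁸v)³ = u⁵v³, (u⁸v)⁴ = uv⁴, (u⁸v)⁵ = e.
So |⟨u⁸v⟩| = ord(u⁸v) = 5. With |G| = 55, by Lagrange [G : ⟨u⁸v⟩] = 55/5 = 11.

Answer: 11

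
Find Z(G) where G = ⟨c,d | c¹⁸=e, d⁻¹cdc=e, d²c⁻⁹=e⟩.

An element z ∈ Z(G) iff z commutes with every generator.
For example c⁹ is central: (c⁹)·c = c¹⁰ = c·(c⁹); (c⁹)·d = d⁻¹ = d·(c⁹).
Whereas c ∉ Z(G) since c·d = cd ≠ c⁸d⁻¹ = d·c.
Checking each of the 36 elements this way gives Z(G) = {e, c⁹}, of order 2.

Answer: {e, c⁹}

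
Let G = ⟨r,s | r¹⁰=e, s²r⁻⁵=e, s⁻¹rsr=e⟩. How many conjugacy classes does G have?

The conjugacy classes (representative and size) are:
  [e] (size 1), [r] (size 2), [r⁸] (size 2), [r⁷] (size 2), [r⁴] (size 2), [r⁵] (size 1), [r⁴s] (size 5), [r²s⁻¹] (size 5).
Class equation: 1 + 2 + 2 + 2 + 2 + 1 + 5 + 5 = 20 = |G|. So G has 8 conjugacy classes.

Answer: 8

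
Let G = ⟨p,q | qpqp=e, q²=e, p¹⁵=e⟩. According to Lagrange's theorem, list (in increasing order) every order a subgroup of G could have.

|G| = 30 = 2 · 3 · 5. By Lagrange's theorem the order of any subgroup divides 30; the divisors of 30 are 1, 2, 3, 5, 6, 10, 15, 30.

Answer: 1, 2, 3, 5, 6, 10, 15, 30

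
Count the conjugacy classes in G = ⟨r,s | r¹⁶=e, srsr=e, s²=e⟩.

The conjugacy classes (representative and size) are:
  [e] (size 1), [r¹⁵] (size 2), [r²] (size 2), [r³] (size 2), [r¹²] (size 2), [r⁵] (size 2), [r⁶] (size 2), [r⁷] (size 2), [r⁸] (size 1), [r²s] (size 8), [r¹⁵s] (size 8).
Class equation: 1 + 2 + 2 + 2 + 2 + 2 + 2 + 2 + 1 + 8 + 8 = 32 = |G|. So G has 11 conjugacy classes.

Answer: 11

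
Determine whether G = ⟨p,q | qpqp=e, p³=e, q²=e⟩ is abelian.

p·q = pq but q·p = p²q, so p·q ≠ q·p and G is not abelian.

Answer: No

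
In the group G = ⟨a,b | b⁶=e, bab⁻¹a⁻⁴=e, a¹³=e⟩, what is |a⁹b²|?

Compute successive powers until reaching e:
  (a⁹b²)¹ = a⁹b², (a⁹b²)² = a¹⁰b⁴, (a⁹b²)³ = e.
The smallest positive k with (a⁹b²)ᵏ = e is 3.

Answer: 3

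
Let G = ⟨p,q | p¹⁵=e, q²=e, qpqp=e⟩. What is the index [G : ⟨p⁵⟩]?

First find ord(p⁵) by computing successive powers:
  (p⁵)¹ = p⁵, (p⁵)² = p¹⁰, (p⁵)³ = e.
So |⟨p⁵⟩| = ord(p⁵) = 3. With |G| = 30, by Lagrange [G : ⟨p⁵⟩] = 30/3 = 10.

Answer: 10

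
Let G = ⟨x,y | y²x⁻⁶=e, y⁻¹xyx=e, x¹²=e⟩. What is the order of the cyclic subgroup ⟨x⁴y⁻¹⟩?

|⟨x⁴y⁻¹⟩| equals the order of x⁴y⁻¹. Compute successive powers until reaching e:
  (x⁴y⁻¹)¹ = x⁴y⁻¹, (x⁴y⁻¹)² = x⁶, (x⁴y⁻¹)³ = x⁴y, (x⁴y⁻¹)⁴ = e.
The smallest positive k with (x⁴y⁻¹)ᵏ = e is 4, so |⟨x⁴y⁻¹⟩| = 4.

Answer: 4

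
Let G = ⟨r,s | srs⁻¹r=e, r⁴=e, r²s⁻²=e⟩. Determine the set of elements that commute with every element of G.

An element z ∈ Z(G) iff z commutes with every generator.
For example r² is central: (r²)·r = r³ = r·(r²); (r²)·s = s⁻¹ = s·(r²).
Whereas r ∉ Z(G) since r·s = rs ≠ rs⁻¹ = s·r.
Checking each of the 8 elements this way gives Z(G) = {e, r²}, of order 2.

Answer: {e, r²}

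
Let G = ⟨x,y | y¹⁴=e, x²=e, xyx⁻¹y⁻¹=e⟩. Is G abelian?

Each pair of generators commutes: x·y = xy = y·x. Since the generators pairwise commute, every element of G commutes with every other, so G is abelian.

Answer: Yes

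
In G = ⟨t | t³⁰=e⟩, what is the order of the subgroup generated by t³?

|⟨t³⟩| equals the order of t³. Compute successive powers until reaching e:
  (t³)¹ = t³, (t³)² = t⁶, (t³)³ = t⁹, (t³)⁴ = t¹², (t³)⁵ = t¹⁵, (t³)⁶ = t¹⁸, (t³)⁷ = t²¹, (t³)⁸ = t²⁴, (t³)⁹ = t²⁷, (t³)¹⁰ = e.
The smallest positive k with (t³)ᵏ = e is 10, so |⟨t³⟩| = 10.

Answer: 10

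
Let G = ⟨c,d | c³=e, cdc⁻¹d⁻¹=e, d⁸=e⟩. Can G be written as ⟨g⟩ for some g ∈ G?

|G| = 24. The element cd has order 24 (its powers give 24 distinct elements), so ⟨cd⟩ = G and G is cyclic.

Answer: Yes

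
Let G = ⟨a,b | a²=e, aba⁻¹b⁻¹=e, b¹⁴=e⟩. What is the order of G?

Enumerate words in the generators, reducing via the relations: the distinct elements are
  {a, b, e, ab, b², b³, b⁴, b⁵, b⁶, b⁷, b⁸, b⁹, ab², ab³, ab⁴, ab⁵, ab⁶, ab⁷, ab⁸, ab⁹, b¹², b¹³, b¹¹, b¹⁰, ab¹², ab¹³, ab¹¹, ab¹⁰}.
No further products give new elements, so |G| = 28.

Answer: 28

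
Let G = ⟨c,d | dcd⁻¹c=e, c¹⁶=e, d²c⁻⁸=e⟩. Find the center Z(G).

An element z ∈ Z(G) iff z commutes with every generator.
For example c⁸ is central: (c⁸)·c = c⁹ = c·(c⁸); (c⁸)·d = d⁻¹ = d·(c⁸).
Whereas c ∉ Z(G) since c·d = cd ≠ c⁷d⁻¹ = d·c.
Checking each of the 32 elements this way gives Z(G) = {e, c⁸}, of order 2.

Answer: {e, c⁸}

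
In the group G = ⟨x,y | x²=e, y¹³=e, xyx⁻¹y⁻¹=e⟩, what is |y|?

Compute successive powers until reaching e:
  y¹ = y, y² = y², y³ = y³, y⁴ = y⁴, y⁵ = y⁵, y⁶ = y⁶, y⁷ = y⁷, y⁸ = y⁸, y⁹ = y⁹, y¹⁰ = y¹⁰, y¹¹ = y¹¹, y¹² = y¹², y¹³ = e.
The smallest positive k with yᵏ = e is 13.

Answer: 13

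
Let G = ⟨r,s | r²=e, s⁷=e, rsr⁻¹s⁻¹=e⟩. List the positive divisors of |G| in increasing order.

|G| = 14 = 2 · 7. By Lagrange's theorem the order of any subgroup divides 14; the divisors of 14 are 1, 2, 7, 14.

Answer: 1, 2, 7, 14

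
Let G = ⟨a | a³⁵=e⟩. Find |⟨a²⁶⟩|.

|⟨a²⁶⟩| equals the order of a²⁶. Compute successive powers until reaching e:
  (a²⁶)¹ = a²⁶, (a²⁶)² = a¹⁷, (a²⁶)³ = a⁸, (a²⁶)⁴ = a³⁴, (a²⁶)⁵ = a²⁵, (a²⁶)⁶ = a¹⁶, (a²⁶)⁷ = a⁷, (a²⁶)⁸ = a³³, (a²⁶)⁹ = a²⁴, (a²⁶)¹⁰ = a¹⁵, (a²⁶)¹¹ = a⁶, (a²⁶)¹² = a³², (a²⁶)¹³ = a²³, (a²⁶)¹⁴ = a¹⁴, (a²⁶)¹⁵ = a⁵, (a²⁶)¹⁶ = a³¹, (a²⁶)¹⁷ = a²², (a²⁶)¹⁸ = a¹³, (a²⁶)¹⁹ = a⁴, (a²⁶)²⁰ = a³⁰, (a²⁶)²¹ = a²¹, (a²⁶)²² = a¹², (a²⁶)²³ = a³, (a²⁶)²⁴ = a²⁹, (a²⁶)²⁵ = a²⁰, (a²⁶)²⁶ = a¹¹, (a²⁶)²⁷ = a², (a²⁶)²⁸ = a²⁸, (a²⁶)²⁹ = a¹⁹, (a²⁶)³⁰ = a¹⁰, (a²⁶)³¹ = a, (a²⁶)³² = a²⁷, (a²⁶)³³ = a¹⁸, (a²⁶)³⁴ = a⁹, (a²⁶)³⁵ = e.
The smallest positive k with (a²⁶)ᵏ = e is 35, so |⟨a²⁶⟩| = 35.

Answer: 35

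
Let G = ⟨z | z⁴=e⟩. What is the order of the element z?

Compute successive powers until reaching e:
  z¹ = z, z² = z², z³ = z³, z⁴ = e.
The smallest positive k with zᵏ = e is 4.

Answer: 4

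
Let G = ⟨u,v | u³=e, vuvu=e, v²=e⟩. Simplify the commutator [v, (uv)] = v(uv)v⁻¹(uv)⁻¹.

[v, (uv)] = v·(uv)·v⁻¹·(uv)⁻¹.
  v · (uv) = u²
  (u²) · v = u²v
  (u²v) · (uv) = u

Answer: u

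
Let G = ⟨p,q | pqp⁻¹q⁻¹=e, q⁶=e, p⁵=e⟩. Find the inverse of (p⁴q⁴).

The order of (p⁴q⁴) is 15 (smallest k with (p⁴q⁴)ᵏ = e), so (p⁴q⁴)⁻¹ = (p⁴q⁴)¹⁴ = pq².
Check: (p⁴q⁴) · (pq²) → (p⁴q⁴) · p = q⁴;   (q⁴) · q² = e, giving e as required.

Answer: pq²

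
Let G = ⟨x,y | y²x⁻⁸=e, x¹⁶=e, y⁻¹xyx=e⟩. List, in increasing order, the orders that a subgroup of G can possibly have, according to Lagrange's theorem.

|G| = 32 = 2⁵. By Lagrange's theorem the order of any subgroup divides 32; the divisors of 32 are 1, 2, 4, 8, 16, 32.

Answer: 1, 2, 4, 8, 16, 32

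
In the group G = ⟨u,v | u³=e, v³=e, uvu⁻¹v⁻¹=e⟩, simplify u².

Compute successive powers of u, reducing at each step:
  u²: u · u = u²

Answer: u²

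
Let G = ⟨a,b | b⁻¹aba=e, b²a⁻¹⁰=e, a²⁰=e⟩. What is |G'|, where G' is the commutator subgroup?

G' = [G, G] is generated by all commutators. The generator-pair commutators are: [a, b] = a².
The subgroup they normally generate is {e, a², a⁴, a⁶, a⁸, a¹⁰, a¹², a¹⁴, a¹⁶, a¹⁸}, of order 10.
Check: |G/G'| = 40/10 = 4 is the order of the abelianisation.

Answer: 10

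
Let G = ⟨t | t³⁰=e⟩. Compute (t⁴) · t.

Compute (t⁴) · t by multiplying left to right and reducing via the relations at each step:
  (t⁴) · t = t⁵

Answer: t⁵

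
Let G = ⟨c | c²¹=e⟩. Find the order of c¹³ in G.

Compute successive powers until reaching e:
  (c¹³)¹ = c¹³, (c¹³)² = c⁵, (c¹³)³ = c¹⁸, (c¹³)⁴ = c¹⁰, (c¹³)⁵ = c², (c¹³)⁶ = c¹⁵, (c¹³)⁷ = c⁷, (c¹³)⁸ = c²⁰, (c¹³)⁹ = c¹², (c¹³)¹⁰ = c⁴, (c¹³)¹¹ = c¹⁷, (c¹³)¹² = c⁹, (c¹³)¹³ = c, (c¹³)¹⁴ = c¹⁴, (c¹³)¹⁵ = c⁶, (c¹³)¹⁶ = c¹⁹, (c¹³)¹⁷ = c¹¹, (c¹³)¹⁸ = c³, (c¹³)¹⁹ = c¹⁶, (c¹³)²⁰ = c⁸, (c¹³)²¹ = e.
The smallest positive k with (c¹³)ᵏ = e is 21.

Answer: 21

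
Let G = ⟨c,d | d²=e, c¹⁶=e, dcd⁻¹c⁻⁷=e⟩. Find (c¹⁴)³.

Compute successive powers of (c¹⁴), reducing at each step:
  (c¹⁴)²: (c¹⁴) · c¹⁴ = c¹²
  (c¹⁴)³: (c¹²) · c¹⁴ = c¹⁰

Answer: c¹⁰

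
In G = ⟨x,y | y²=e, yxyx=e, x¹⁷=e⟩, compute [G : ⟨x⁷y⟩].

First find ord(x⁷y) by computing successive powers:
  (x⁷y)¹ = x⁷y, (x⁷y)² = e.
So |⟨x⁷y⟩| = ord(x⁷y) = 2. With |G| = 34, by Lagrange [G : ⟨x⁷y⟩] = 34/2 = 17.

Answer: 17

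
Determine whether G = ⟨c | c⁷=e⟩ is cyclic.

|G| = 7. The element c has order 7 (its powers give 7 distinct elements), so ⟨c⟩ = G and G is cyclic.

Answer: Yes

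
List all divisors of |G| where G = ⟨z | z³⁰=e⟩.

|G| = 30 = 2 · 3 · 5. By Lagrange's theorem the order of any subgroup divides 30; the divisors of 30 are 1, 2, 3, 5, 6, 10, 15, 30.

Answer: 1, 2, 3, 5, 6, 10, 15, 30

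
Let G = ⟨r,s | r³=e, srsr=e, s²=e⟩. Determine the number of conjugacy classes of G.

The conjugacy classes (representative and size) are:
  [e] (size 1), [r] (size 2), [rs] (size 3).
Class equation: 1 + 2 + 3 = 6 = |G|. So G has 3 conjugacy classes.

Answer: 3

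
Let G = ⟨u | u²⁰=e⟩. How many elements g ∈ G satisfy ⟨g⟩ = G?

G is cyclic of order 20. An element generates G iff its order is 20, and a cyclic group of order 20 has exactly φ(20) = 8 such elements.

Answer: 8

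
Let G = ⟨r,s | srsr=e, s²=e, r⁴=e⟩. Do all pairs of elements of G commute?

r·s = rs but s·r = r³s, so r·s ≠ s·r and G is not abelian.

Answer: No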